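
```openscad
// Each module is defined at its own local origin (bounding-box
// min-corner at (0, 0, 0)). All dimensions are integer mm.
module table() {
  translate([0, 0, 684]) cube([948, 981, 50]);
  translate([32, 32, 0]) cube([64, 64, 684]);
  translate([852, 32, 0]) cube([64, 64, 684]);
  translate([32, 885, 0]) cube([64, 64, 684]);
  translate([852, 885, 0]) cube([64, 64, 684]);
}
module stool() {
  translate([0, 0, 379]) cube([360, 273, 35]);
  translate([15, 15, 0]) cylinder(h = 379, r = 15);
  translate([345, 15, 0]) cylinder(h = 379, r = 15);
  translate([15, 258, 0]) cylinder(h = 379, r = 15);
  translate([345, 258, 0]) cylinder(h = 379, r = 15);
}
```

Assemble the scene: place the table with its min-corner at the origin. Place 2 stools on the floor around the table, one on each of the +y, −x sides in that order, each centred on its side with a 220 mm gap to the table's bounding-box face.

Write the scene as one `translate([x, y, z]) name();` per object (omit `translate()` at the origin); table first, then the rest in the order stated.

table();
translate([294, 1201, 0]) stool();
translate([-580, 354, 0]) stool();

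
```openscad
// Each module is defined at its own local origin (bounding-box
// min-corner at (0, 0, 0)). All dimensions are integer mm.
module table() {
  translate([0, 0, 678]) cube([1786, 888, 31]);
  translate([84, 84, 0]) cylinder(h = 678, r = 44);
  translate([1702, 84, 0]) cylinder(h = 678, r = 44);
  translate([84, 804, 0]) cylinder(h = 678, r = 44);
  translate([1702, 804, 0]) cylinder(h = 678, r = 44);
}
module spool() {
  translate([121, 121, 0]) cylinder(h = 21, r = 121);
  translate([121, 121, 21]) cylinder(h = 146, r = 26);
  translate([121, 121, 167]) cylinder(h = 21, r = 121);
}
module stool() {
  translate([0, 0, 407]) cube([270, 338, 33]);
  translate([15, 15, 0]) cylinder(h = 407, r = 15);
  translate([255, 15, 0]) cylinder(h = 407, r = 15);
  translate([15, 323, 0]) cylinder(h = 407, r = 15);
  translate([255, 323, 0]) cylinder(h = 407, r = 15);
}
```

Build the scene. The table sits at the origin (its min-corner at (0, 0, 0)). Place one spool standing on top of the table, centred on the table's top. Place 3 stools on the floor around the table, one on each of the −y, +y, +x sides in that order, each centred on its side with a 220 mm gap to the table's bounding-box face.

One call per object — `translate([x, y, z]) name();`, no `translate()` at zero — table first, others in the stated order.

table();
translate([772, 323, 709]) spool();
translate([758, -558, 0]) stool();
translate([758, 1108, 0]) stool();
translate([2006, 275, 0]) stool();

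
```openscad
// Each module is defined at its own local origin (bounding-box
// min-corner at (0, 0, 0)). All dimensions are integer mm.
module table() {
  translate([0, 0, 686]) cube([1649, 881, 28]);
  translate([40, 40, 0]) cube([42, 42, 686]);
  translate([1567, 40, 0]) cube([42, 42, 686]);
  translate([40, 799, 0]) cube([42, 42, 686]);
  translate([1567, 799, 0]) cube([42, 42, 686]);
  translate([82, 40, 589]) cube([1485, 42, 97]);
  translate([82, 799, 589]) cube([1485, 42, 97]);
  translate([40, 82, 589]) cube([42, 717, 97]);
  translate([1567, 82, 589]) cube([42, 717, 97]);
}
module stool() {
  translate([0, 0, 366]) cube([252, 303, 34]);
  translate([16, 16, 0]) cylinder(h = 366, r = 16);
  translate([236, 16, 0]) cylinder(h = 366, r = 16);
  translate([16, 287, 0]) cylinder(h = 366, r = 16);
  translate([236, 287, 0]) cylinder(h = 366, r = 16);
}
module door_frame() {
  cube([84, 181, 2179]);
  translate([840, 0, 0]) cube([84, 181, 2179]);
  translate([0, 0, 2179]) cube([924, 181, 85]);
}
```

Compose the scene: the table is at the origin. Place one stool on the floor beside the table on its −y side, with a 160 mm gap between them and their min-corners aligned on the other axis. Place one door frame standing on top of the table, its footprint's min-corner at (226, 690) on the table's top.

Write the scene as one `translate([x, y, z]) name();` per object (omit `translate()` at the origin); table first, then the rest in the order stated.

table();
translate([0, -463, 0]) stool();
translate([226, 690, 714]) door_frame();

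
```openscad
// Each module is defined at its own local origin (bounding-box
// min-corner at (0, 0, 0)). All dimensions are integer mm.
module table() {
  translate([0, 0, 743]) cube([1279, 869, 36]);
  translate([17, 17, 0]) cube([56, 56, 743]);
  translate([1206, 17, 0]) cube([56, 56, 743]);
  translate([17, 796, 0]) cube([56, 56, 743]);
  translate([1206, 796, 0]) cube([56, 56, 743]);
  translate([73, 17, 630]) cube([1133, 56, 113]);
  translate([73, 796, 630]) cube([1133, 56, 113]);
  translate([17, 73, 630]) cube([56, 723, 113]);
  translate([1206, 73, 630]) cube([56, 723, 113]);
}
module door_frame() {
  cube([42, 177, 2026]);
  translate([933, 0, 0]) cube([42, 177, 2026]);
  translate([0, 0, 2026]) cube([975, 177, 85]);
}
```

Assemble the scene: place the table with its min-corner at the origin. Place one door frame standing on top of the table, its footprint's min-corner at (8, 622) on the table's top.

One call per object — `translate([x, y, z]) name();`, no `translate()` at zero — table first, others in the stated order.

table();
translate([8, 622, 779]) door_frame();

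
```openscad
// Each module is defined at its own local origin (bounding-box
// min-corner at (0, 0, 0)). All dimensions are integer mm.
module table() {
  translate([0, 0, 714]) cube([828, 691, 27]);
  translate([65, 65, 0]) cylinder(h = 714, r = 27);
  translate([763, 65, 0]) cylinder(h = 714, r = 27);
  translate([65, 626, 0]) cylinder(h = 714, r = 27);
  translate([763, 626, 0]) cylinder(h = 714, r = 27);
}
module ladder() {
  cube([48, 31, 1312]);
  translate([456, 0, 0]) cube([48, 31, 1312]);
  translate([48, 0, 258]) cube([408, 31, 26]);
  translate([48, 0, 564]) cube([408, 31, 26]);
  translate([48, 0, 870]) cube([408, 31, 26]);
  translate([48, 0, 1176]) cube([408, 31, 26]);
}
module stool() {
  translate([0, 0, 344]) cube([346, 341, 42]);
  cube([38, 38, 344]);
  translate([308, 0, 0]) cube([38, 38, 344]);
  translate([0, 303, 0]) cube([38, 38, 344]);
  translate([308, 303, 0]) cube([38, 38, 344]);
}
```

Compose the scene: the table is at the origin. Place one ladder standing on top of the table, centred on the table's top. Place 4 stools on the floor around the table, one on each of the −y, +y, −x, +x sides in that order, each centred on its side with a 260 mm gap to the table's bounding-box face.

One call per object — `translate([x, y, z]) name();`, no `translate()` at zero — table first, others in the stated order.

table();
translate([162, 330, 741]) ladder();
translate([241, -601, 0]) stool();
translate([241, 951, 0]) stool();
translate([-606, 175, 0]) stool();
translate([1088, 175, 0]) stool();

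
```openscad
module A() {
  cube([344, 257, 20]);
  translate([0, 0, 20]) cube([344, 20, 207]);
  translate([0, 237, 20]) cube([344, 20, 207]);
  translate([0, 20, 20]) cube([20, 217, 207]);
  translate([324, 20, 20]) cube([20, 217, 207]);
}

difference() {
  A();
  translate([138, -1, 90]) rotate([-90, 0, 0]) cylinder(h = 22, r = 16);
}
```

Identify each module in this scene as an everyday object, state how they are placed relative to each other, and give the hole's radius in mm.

The subtracted cylinder has r = 16 mm.

A is an open box. The open box has a circular hole through its front wall. The hole's radius is 16 mm.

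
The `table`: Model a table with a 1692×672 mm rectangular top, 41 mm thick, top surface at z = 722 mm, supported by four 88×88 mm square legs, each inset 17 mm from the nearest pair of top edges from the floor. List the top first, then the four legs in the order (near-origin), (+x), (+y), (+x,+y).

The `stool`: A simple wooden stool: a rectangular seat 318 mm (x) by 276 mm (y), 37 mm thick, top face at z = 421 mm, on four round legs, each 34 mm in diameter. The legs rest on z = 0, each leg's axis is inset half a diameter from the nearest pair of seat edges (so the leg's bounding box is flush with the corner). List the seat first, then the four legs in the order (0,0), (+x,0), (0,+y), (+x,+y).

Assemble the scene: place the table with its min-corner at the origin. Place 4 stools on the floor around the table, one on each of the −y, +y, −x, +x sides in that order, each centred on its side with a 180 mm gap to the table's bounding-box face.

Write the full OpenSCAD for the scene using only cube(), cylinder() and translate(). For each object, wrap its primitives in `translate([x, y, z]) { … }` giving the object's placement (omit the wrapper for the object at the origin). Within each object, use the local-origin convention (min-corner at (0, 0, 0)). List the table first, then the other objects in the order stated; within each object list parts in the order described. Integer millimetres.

translate([0, 0, 681]) cube([1692, 672, 41]);
translate([17, 17, 0]) cube([88, 88, 681]);
translate([1587, 17, 0]) cube([88, 88, 681]);
translate([17, 567, 0]) cube([88, 88, 681]);
translate([1587, 567, 0]) cube([88, 88, 681]);
translate([687, -456, 0]) {
  translate([0, 0, 384]) cube([318, 276, 37]);
  translate([17, 17, 0]) cylinder(h = 384, r = 17);
  translate([301, 17, 0]) cylinder(h = 384, r = 17);
  translate([17, 259, 0]) cylinder(h = 384, r = 17);
  translate([301, 259, 0]) cylinder(h = 384, r = 17);
}
translate([687, 852, 0]) {
  translate([0, 0, 384]) cube([318, 276, 37]);
  translate([17, 17, 0]) cylinder(h = 384, r = 17);
  translate([301, 17, 0]) cylinder(h = 384, r = 17);
  translate([17, 259, 0]) cylinder(h = 384, r = 17);
  translate([301, 259, 0]) cylinder(h = 384, r = 17);
}
translate([-498, 198, 0]) {
  translate([0, 0, 384]) cube([318, 276, 37]);
  translate([17, 17, 0]) cylinder(h = 384, r = 17);
  translate([301, 17, 0]) cylinder(h = 384, r = 17);
  translate([17, 259, 0]) cylinder(h = 384, r = 17);
  translate([301, 259, 0]) cylinder(h = 384, r = 17);
}
translate([1872, 198, 0]) {
  translate([0, 0, 384]) cube([318, 276, 37]);
  translate([17, 17, 0]) cylinder(h = 384, r = 17);
  translate([301, 17, 0]) cylinder(h = 384, r = 17);
  translate([17, 259, 0]) cylinder(h = 384, r = 17);
  translate([301, 259, 0]) cylinder(h = 384, r = 17);
}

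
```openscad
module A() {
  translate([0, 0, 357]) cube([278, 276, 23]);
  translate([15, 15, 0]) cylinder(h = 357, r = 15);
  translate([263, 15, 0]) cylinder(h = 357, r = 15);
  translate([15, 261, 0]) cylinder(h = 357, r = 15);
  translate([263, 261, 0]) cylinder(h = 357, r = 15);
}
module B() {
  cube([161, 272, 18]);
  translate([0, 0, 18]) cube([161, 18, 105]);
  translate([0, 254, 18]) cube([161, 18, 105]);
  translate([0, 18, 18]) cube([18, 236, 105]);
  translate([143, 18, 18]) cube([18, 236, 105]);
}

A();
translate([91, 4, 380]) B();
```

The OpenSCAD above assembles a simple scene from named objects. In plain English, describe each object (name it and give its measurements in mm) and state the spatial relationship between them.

A is a four-legged stool. The seat is 278×276 mm, 23 mm thick, top at z = 380 mm. It stands on four round legs, each 30 mm in diameter, from z = 0 to the seat underside, each leg's axis is inset half a diameter from the nearest pair of seat edges (so the leg's bounding box is flush with the corner).

B is an open storage box with external size 161×272×123 mm and wall thickness 18 mm (the base is also 18 mm thick). The base covers the whole footprint; the four walls stand on the base, with the y-facing walls full-width and the x-facing walls fitting between their inner faces.

The open box is on top of the stool.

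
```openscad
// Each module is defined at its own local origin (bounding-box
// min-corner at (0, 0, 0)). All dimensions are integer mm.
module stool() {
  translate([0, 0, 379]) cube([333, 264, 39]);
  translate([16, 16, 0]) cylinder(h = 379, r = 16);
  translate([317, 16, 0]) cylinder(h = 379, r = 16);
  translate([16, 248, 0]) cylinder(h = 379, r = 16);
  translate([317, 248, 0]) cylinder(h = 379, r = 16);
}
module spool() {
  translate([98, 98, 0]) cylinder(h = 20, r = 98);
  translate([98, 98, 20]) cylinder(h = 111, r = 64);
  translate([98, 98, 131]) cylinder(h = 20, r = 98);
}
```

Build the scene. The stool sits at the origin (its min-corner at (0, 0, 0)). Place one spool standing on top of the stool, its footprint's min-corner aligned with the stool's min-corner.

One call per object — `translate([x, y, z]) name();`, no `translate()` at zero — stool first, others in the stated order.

stool();
translate([0, 0, 418]) spool();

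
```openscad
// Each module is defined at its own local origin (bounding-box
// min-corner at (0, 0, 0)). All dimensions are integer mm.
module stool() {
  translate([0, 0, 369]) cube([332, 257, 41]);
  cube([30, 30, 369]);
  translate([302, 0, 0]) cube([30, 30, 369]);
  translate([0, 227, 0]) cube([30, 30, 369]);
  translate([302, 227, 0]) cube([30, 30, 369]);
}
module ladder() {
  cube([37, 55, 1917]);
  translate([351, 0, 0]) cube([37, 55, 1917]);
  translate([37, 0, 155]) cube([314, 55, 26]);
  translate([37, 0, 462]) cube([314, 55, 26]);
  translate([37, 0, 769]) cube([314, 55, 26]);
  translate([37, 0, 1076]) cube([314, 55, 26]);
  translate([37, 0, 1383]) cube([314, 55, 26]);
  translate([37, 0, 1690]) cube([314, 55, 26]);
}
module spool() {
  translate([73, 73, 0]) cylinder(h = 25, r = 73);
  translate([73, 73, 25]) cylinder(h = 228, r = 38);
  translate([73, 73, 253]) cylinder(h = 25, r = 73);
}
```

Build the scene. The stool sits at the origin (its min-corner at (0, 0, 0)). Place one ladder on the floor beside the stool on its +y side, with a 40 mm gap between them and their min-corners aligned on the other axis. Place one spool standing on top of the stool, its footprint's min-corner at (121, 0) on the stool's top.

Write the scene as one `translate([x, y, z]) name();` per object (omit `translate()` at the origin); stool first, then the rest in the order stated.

stool();
translate([0, 297, 0]) ladder();
translate([121, 0, 410]) spool();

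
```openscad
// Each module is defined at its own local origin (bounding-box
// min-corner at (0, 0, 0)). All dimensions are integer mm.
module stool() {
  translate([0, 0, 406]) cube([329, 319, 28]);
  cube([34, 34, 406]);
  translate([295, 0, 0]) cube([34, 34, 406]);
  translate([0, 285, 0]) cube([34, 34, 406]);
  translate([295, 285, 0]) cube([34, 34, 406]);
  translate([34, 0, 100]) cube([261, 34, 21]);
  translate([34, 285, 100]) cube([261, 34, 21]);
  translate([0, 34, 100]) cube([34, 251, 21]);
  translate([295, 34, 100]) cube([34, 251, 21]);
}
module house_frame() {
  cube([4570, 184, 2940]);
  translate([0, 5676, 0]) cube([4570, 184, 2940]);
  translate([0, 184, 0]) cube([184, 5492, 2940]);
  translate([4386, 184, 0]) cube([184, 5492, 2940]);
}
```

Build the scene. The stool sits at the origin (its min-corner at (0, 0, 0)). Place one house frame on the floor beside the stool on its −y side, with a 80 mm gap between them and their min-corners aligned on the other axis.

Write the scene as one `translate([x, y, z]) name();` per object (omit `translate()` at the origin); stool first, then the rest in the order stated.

stool();
translate([0, -5940, 0]) house_frame();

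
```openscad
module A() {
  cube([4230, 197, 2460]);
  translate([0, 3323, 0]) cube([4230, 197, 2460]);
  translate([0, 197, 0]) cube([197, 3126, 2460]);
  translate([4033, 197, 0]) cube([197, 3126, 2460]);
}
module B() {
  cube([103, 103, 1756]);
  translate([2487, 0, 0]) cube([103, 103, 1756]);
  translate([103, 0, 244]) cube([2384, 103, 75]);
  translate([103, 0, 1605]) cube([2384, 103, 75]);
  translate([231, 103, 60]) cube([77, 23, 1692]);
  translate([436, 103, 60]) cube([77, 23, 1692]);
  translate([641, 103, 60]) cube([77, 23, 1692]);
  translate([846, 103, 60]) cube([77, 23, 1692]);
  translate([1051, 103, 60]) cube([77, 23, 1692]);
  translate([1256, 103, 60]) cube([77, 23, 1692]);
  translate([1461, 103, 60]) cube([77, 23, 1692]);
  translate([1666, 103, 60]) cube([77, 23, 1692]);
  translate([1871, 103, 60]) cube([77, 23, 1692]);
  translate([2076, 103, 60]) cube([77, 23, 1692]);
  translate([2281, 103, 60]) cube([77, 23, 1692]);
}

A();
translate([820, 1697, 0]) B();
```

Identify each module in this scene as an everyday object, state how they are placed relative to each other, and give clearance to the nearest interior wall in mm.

Clearances: x = 623, y = 1500; minimum 623 mm.

A is a house frame. B is a fence section. The fence section sits inside the house frame, centred. The clearance to the nearest interior wall is 623 mm.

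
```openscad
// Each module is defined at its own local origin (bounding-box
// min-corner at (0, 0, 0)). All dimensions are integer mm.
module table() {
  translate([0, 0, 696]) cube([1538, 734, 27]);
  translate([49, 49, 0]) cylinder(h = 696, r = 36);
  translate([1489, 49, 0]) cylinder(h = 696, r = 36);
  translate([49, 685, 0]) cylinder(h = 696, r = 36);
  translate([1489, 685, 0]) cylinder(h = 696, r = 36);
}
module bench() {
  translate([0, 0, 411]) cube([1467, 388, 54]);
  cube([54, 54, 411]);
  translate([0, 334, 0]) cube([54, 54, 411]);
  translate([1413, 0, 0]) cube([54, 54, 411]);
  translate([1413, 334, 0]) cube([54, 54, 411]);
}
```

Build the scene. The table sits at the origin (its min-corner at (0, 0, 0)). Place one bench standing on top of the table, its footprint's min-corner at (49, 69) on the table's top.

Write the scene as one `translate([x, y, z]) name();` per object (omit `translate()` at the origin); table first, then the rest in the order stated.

table();
translate([49, 69, 723]) bench();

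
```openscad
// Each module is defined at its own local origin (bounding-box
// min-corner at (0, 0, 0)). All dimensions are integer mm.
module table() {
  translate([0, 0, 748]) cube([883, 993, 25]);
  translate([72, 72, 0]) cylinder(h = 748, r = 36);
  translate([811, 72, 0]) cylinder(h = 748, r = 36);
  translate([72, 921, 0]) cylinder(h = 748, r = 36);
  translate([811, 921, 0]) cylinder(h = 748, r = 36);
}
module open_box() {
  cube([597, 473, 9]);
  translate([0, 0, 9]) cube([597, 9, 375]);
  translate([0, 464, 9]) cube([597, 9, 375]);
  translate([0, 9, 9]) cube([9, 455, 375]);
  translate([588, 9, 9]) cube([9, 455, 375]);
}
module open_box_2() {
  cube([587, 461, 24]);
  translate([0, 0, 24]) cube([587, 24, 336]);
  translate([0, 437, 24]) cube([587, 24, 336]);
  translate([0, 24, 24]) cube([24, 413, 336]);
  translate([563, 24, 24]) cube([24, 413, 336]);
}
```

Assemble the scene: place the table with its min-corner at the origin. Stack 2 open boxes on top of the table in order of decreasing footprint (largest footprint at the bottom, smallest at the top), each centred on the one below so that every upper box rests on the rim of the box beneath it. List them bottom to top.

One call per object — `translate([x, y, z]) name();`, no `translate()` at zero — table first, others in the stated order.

table();
translate([143, 260, 773]) open_box();
translate([148, 266, 1157]) open_box_2();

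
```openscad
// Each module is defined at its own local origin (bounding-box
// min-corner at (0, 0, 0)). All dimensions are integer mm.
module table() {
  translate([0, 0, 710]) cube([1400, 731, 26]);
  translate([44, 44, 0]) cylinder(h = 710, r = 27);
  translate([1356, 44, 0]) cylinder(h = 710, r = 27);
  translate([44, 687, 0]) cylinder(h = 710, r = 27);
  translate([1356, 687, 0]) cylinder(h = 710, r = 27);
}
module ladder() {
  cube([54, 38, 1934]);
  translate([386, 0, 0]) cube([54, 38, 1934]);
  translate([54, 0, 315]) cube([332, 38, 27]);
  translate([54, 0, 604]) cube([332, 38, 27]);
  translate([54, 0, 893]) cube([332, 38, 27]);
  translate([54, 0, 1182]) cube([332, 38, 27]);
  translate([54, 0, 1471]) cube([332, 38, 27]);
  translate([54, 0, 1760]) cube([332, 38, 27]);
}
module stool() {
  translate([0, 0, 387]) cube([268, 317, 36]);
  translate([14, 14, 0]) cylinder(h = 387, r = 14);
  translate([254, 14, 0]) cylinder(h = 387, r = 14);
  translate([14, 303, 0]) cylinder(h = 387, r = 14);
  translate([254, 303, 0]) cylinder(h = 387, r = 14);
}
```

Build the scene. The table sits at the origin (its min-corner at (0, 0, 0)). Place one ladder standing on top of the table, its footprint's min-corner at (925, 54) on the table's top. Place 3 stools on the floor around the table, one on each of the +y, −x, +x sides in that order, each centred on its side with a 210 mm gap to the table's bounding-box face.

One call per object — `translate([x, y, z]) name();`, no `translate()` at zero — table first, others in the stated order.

table();
translate([925, 54, 736]) ladder();
translate([566, 941, 0]) stool();
translate([-478, 207, 0]) stool();
translate([1610, 207, 0]) stool();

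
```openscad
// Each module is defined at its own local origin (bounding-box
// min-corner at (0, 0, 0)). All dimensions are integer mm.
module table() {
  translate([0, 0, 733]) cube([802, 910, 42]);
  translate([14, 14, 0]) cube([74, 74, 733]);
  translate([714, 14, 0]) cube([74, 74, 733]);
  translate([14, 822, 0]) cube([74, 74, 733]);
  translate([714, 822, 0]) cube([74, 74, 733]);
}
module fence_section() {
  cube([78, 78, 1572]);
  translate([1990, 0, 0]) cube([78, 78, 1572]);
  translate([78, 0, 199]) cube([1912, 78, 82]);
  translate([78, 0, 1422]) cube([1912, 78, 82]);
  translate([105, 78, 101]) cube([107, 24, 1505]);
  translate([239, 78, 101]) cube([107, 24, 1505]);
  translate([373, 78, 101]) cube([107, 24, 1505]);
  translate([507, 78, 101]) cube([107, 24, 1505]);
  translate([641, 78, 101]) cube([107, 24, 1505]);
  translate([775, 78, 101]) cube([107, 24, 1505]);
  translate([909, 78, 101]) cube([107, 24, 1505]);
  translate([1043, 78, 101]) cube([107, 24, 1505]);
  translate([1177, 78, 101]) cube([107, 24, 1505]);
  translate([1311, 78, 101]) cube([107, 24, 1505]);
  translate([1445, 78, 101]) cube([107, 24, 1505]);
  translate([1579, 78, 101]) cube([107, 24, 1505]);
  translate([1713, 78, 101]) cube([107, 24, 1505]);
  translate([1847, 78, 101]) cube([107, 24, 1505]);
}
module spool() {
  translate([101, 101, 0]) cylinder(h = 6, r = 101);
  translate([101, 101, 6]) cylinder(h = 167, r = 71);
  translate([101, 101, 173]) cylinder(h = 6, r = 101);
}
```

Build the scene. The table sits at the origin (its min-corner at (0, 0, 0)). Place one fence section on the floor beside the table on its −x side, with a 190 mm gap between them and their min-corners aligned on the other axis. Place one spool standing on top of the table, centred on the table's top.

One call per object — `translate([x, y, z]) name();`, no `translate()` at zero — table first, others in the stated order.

table();
translate([-2258, 0, 0]) fence_section();
translate([300, 354, 775]) spool();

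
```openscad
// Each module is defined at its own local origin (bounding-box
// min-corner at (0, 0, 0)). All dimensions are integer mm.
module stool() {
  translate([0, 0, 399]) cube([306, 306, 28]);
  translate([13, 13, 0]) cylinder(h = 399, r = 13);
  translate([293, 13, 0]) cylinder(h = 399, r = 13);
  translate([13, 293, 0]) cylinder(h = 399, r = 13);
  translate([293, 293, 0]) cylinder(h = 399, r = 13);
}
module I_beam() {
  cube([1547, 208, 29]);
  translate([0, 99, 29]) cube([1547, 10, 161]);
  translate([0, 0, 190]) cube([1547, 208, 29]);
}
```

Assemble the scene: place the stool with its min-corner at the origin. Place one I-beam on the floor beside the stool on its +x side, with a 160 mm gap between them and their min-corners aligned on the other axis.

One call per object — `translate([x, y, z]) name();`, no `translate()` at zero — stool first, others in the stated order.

stool();
translate([466, 0, 0]) I_beam();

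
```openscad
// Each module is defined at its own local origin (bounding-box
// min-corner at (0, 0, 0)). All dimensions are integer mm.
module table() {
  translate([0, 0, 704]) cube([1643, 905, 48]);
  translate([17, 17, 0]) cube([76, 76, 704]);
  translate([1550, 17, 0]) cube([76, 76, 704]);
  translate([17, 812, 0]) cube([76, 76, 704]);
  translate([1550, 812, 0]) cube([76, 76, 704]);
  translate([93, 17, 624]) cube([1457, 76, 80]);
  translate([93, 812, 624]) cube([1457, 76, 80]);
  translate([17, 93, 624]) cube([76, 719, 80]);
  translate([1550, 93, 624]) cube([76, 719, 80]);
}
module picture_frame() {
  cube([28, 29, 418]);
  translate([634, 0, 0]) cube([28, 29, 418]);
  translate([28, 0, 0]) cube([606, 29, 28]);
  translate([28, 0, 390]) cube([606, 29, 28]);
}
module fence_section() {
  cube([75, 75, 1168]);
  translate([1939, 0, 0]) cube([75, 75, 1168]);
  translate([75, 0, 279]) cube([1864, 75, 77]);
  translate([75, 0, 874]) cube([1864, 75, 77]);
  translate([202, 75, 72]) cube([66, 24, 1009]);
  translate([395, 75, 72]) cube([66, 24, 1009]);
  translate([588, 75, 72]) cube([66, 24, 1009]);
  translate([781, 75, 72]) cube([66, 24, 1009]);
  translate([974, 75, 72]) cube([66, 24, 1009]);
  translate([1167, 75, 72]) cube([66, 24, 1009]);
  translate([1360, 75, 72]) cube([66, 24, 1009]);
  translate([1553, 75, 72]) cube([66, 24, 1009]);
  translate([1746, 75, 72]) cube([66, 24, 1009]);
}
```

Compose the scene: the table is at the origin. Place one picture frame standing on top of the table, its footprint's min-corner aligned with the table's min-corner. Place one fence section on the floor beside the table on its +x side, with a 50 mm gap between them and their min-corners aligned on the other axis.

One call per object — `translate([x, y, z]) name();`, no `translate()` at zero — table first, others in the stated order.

table();
translate([0, 0, 752]) picture_frame();
translate([1693, 0, 0]) fence_section();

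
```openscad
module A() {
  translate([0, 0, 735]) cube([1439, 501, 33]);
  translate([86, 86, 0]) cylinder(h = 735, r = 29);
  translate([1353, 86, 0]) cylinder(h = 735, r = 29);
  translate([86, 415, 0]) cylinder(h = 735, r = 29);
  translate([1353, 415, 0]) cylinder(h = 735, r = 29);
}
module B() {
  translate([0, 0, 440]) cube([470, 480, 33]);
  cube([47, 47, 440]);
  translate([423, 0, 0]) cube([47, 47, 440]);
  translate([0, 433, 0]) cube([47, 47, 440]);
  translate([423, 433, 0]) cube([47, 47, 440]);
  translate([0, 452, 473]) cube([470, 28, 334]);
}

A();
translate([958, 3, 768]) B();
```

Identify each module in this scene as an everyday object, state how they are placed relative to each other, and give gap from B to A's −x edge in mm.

A is a table. B is a chair. The chair is on top of the table. The gap from the chair to the table's −x edge is 958 mm.

The chair's min-x is at 958; the table's min-x is 0; gap = 958 mm.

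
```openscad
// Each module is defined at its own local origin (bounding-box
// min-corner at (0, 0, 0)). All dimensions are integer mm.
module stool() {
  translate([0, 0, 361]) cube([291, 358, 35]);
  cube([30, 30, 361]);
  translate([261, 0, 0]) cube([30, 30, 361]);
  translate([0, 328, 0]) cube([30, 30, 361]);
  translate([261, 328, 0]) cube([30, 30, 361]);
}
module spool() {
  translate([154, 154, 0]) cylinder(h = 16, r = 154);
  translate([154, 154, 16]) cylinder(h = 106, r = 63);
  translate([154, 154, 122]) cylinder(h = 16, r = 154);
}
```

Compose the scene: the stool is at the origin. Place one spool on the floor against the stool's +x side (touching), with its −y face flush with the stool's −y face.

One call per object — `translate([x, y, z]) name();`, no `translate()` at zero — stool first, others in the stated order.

stool();
translate([291, 0, 0]) spool();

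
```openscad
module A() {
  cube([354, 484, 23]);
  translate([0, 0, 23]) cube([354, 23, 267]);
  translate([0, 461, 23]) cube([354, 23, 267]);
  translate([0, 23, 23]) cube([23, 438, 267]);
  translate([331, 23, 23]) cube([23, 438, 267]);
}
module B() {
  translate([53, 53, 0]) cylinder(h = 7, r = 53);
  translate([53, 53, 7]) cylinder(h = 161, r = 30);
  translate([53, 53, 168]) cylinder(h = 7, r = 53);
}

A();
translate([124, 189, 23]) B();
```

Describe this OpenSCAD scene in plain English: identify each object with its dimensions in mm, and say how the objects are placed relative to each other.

A is an open storage box with external size 354×484×290 mm and wall thickness 23 mm (the base is also 23 mm thick). The base covers the whole footprint; the four walls stand on the base, with the y-facing walls full-width and the x-facing walls fitting between their inner faces.

B is a spool: two coaxial disc flanges of radius 53 mm and thickness 7 mm, joined by a core cylinder of radius 30 mm and height 161 mm. The lower flange rests on z = 0 and the three cylinders share a vertical axis.

The spool sits inside the open box, centred.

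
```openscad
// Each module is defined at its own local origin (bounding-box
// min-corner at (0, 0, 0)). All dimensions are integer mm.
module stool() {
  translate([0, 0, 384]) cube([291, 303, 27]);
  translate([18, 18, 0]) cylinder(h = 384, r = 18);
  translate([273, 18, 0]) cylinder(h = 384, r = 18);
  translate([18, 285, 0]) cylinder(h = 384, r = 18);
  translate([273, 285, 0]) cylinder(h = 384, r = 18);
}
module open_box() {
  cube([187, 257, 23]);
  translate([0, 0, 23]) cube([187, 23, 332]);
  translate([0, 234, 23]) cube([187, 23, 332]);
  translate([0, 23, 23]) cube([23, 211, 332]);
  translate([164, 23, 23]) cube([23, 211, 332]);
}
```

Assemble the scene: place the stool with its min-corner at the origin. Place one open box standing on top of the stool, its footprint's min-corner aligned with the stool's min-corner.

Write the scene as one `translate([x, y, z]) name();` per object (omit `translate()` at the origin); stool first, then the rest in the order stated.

stool();
translate([0, 0, 411]) open_box();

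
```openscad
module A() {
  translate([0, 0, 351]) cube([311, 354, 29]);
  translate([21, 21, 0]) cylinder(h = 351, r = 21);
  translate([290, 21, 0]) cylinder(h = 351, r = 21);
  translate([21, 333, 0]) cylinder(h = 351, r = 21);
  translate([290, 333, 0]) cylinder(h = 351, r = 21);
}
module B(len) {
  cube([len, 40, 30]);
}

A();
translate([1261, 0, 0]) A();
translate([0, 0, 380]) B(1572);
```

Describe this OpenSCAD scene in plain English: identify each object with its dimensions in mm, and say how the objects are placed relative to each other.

A is a four-legged stool. The seat is a 311×354×29 mm slab whose top surface is at z = 380 mm; four round legs, each 42 mm in diameter, run from the floor (z = 0) to the underside of the seat, each leg's axis is inset half a diameter from the nearest pair of seat edges (so the leg's bounding box is flush with the corner).

B is a rectangular beam 1572 mm long (x), 40 mm deep (y), 30 mm thick (z).

The beam spans the tops of two stools placed 950 mm apart, resting at z = 380 mm.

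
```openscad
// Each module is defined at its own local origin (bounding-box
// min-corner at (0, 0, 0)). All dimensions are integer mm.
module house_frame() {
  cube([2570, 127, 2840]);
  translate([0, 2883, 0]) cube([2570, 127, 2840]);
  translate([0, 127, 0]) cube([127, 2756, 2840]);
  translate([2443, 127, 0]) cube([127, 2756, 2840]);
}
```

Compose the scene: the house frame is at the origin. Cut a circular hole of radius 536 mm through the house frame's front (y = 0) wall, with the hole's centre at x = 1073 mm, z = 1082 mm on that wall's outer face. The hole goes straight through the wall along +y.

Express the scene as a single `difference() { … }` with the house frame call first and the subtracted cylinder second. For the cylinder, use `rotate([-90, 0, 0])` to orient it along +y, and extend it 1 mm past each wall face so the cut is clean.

difference() {
  house_frame();
  translate([1073, -1, 1082]) rotate([-90, 0, 0]) cylinder(h = 129, r = 536);
}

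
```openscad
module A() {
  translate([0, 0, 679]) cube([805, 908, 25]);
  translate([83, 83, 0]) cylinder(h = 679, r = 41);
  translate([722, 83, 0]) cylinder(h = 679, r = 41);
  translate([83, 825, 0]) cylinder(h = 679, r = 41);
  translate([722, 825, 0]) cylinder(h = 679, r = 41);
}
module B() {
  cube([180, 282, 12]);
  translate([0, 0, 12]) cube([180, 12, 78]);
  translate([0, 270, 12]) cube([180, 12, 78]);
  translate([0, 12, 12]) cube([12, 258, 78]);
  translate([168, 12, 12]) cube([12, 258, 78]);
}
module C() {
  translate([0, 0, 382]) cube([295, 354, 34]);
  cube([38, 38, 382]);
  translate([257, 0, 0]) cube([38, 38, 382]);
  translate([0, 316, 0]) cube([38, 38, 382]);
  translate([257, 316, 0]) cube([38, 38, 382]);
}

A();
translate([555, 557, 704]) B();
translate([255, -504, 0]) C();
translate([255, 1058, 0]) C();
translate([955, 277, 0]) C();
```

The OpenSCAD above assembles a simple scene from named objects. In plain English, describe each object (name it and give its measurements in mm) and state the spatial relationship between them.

A is a table with a 805×908 mm rectangular top, 25 mm thick, top surface at z = 704 mm, supported by four round legs of 82 mm diameter, each leg's bounding box inset 42 mm from the nearest pair of top edges, running from the floor.

B is an open-topped rectangular box: outside dimensions 180×282×90 mm, with a uniform wall and base thickness of 12 mm. The base is a full 180×282 slab on the floor; four walls sit on top of the base. The front and back walls (the −y and +y sides) span the full width; the two side walls fit between them.

C is a four-legged stool. The seat is a 295×354×34 mm slab whose top surface is at z = 416 mm; four square legs, each 38×38 mm in cross-section, run from the floor (z = 0) to the underside of the seat, each flush with a corner of the seat.

The open box is on top of the table. Three stools sit around the table at the −y, +y, +x sides.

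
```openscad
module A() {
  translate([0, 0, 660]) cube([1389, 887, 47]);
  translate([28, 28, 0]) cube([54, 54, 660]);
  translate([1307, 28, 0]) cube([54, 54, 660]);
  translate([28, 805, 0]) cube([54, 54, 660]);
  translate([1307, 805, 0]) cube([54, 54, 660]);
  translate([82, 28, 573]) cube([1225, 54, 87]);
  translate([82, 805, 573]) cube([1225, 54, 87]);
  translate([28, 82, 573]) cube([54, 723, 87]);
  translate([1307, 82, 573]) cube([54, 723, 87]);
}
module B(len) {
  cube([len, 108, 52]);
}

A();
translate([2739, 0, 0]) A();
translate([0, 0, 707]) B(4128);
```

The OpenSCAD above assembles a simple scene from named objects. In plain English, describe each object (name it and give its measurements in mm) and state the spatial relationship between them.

A is a rectangular dining table. The top is 1389×887×47 mm with its upper surface at z = 707 mm. It stands on four 54×54 mm square legs, each inset 28 mm from the nearest pair of top edges, running from the floor to the underside of the top. Four apron rails, 54 mm thick and 87 mm tall, run between adjacent legs with their top edges flush with the underside of the top and their outer faces flush with the legs' outer faces.

B is a rectangular beam 4128 mm long (x), 108 mm deep (y), 52 mm thick (z).

The beam spans the tops of two tables placed 1350 mm apart, resting at z = 707 mm.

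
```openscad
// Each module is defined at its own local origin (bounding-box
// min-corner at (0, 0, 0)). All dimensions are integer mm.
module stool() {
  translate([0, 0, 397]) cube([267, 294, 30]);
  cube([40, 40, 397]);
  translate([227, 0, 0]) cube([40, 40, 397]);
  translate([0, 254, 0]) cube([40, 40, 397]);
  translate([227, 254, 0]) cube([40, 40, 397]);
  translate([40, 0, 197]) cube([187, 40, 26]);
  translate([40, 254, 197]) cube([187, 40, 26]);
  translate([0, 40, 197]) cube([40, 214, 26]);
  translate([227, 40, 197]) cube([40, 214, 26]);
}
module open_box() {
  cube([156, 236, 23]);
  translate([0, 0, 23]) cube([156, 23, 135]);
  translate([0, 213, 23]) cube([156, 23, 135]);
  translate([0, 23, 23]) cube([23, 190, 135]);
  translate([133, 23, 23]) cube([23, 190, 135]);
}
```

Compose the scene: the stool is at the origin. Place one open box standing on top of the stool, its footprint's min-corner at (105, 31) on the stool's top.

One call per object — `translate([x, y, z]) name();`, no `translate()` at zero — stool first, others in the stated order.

stool();
translate([105, 31, 427]) open_box();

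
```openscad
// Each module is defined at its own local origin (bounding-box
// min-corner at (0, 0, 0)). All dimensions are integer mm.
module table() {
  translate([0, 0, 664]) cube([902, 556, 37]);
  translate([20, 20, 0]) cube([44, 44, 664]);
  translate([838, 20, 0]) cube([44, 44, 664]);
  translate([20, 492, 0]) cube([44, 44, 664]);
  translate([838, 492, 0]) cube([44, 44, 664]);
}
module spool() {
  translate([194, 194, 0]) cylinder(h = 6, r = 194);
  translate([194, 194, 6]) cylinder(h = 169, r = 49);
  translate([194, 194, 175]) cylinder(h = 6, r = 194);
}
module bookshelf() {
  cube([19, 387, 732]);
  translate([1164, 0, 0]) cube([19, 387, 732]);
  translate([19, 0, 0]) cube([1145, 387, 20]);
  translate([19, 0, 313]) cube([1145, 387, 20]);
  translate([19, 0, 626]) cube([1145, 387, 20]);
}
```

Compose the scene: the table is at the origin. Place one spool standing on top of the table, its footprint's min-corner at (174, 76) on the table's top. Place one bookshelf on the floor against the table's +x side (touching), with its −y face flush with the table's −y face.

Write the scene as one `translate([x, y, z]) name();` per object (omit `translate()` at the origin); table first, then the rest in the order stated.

table();
translate([174, 76, 701]) spool();
translate([902, 0, 0]) bookshelf();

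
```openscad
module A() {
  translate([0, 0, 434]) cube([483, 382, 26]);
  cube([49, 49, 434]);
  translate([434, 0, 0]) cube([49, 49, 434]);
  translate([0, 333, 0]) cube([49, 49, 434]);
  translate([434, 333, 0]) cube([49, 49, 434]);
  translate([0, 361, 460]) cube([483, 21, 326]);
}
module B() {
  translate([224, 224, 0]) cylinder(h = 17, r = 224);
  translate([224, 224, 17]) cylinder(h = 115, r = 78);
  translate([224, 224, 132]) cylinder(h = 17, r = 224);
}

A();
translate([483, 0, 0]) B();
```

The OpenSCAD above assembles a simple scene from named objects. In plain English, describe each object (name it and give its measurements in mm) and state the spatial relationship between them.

A is a chair: 483×382 mm seat, 26 mm thick, top at z = 460 mm, on four 49 mm square corner legs flush with the seat edges. A 21 mm thick backrest slab spans the full seat width, extending 326 mm above the seat top, its back face flush with the seat's +y edge.

B is a spool: two coaxial disc flanges of radius 224 mm and thickness 17 mm, joined by a core cylinder of radius 78 mm and height 115 mm. The lower flange rests on z = 0 and the three cylinders share a vertical axis.

The spool is against the chair's +x side, with their −y faces flush.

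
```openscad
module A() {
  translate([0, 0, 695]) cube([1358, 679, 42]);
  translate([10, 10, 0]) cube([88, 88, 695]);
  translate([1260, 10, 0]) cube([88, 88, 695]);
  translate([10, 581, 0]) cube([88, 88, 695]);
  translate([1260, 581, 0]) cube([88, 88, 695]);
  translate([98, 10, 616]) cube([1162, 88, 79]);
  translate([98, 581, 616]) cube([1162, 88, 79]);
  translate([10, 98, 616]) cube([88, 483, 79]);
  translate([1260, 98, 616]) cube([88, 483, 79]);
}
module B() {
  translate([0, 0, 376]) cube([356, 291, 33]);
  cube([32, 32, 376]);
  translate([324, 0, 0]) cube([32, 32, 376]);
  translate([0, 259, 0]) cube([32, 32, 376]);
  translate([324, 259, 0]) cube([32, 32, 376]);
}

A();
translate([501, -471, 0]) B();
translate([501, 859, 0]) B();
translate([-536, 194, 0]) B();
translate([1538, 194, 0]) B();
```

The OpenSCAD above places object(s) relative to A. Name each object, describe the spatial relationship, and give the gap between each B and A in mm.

Each stool's nearest face is 180 mm from the table's bounding box.

A is a table. B is a stool. Four stools sit around the table at the −y, +y, −x, +x sides. The gap between each stool and the table is 180 mm.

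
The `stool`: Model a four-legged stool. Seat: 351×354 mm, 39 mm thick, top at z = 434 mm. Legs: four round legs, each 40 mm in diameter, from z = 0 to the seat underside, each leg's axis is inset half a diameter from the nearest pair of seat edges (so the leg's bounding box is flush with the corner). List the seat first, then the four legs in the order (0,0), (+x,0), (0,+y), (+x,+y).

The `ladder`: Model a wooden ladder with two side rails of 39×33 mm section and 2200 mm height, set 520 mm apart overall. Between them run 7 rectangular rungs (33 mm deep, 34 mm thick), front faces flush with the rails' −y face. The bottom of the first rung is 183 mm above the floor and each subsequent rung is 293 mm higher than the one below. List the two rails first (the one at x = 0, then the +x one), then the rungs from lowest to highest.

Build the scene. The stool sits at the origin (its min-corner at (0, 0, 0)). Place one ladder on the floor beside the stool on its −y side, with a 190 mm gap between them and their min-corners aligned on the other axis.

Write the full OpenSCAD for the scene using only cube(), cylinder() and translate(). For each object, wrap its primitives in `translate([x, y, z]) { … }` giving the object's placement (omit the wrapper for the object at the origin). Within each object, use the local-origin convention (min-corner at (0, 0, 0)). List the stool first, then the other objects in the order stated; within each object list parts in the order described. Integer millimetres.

translate([0, 0, 395]) cube([351, 354, 39]);
translate([20, 20, 0]) cylinder(h = 395, r = 20);
translate([331, 20, 0]) cylinder(h = 395, r = 20);
translate([20, 334, 0]) cylinder(h = 395, r = 20);
translate([331, 334, 0]) cylinder(h = 395, r = 20);
translate([0, -223, 0]) {
  cube([39, 33, 2200]);
  translate([481, 0, 0]) cube([39, 33, 2200]);
  translate([39, 0, 183]) cube([442, 33, 34]);
  translate([39, 0, 476]) cube([442, 33, 34]);
  translate([39, 0, 769]) cube([442, 33, 34]);
  translate([39, 0, 1062]) cube([442, 33, 34]);
  translate([39, 0, 1355]) cube([442, 33, 34]);
  translate([39, 0, 1648]) cube([442, 33, 34]);
  translate([39, 0, 1941]) cube([442, 33, 34]);
}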